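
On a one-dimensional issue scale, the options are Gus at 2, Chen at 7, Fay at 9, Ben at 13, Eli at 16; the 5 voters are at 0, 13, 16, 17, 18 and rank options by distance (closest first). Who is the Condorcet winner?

With single-peaked preferences on a line, the Condorcet winner is the candidate closest to the median voter.
The median voter (position 16) is closest to Eli at 16.
Check: Eli vs Ben — voters closer to Eli: 3 of 5.

Eli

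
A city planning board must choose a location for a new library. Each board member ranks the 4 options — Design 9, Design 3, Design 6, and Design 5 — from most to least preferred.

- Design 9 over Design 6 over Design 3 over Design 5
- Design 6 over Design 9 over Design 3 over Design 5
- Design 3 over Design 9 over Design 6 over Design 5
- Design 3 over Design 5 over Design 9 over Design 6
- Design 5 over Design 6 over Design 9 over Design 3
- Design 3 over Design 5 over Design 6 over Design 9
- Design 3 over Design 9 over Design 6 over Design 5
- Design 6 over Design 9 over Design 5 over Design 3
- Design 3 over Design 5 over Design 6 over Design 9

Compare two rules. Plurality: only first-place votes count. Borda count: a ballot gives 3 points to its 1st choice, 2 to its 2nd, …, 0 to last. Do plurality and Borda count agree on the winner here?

Plurality first-place counts: Design 9 1, Design 3 5, Design 6 2, Design 5 1 → Design 3.
Borda totals: Design 9 13, Design 3 17, Design 6 14, Design 5 10 → Design 3.
The two rules agree on Design 3.

Yes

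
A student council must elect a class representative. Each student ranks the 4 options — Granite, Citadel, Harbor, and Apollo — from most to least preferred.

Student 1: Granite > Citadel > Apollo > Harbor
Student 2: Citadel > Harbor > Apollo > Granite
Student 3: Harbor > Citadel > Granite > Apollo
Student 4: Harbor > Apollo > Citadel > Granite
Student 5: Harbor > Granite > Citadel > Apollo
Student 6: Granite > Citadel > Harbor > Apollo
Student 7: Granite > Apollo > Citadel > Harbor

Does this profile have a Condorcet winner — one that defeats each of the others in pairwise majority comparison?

Head-to-head results (7 voters total):
Granite vs Citadel: Granite wins 4–3.
Granite vs Harbor: Harbor wins 4–3.
Granite vs Apollo: Granite wins 5–2.
Citadel vs Harbor: Citadel wins 4–3.
Citadel vs Apollo: Citadel wins 5–2.
Harbor vs Apollo: Harbor wins 5–2.
No candidate beats all others: Granite beats Citadel beats Harbor beats Granite, a majority cycle.

No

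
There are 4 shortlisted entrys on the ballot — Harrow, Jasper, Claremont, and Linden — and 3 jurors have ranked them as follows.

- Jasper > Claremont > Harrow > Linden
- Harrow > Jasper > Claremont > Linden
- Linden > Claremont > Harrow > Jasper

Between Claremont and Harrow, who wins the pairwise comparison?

Ballots ranking Claremont above Harrow: 2.
Ballots ranking Harrow above Claremont: 1.
Claremont wins the head-to-head, 2–1.

Claremont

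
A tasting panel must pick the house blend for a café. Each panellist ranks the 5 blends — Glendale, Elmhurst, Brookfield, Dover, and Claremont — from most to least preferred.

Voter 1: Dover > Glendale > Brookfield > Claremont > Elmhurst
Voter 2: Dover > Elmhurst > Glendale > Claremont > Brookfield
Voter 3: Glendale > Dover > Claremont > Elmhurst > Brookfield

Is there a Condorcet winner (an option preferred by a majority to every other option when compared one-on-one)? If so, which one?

Head-to-head results (3 voters total):
Glendale vs Elmhurst: Glendale wins 2–1.
Glendale vs Brookfield: Glendale wins 3–0.
Glendale vs Dover: Dover wins 2–1.
Glendale vs Claremont: Glendale wins 3–0.
Elmhurst vs Brookfield: Elmhurst wins 2–1.
Elmhurst vs Dover: Dover wins 3–0.
Elmhurst vs Claremont: Claremont wins 2–1.
Brookfield vs Dover: Dover wins 3–0.
Brookfield vs Claremont: Claremont wins 2–1.
Dover vs Claremont: Dover wins 3–0.
Dover beats each rival — Glendale (2–1), Elmhurst (3–0), Brookfield (3–0), Claremont (3–0) — so Dover is the Condorcet winner.

Dover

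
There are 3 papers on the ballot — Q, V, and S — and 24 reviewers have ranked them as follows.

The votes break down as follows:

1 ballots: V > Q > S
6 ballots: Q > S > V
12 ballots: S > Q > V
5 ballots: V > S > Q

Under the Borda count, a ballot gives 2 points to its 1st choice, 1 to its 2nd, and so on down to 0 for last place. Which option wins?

S

Borda scores:
  Q: 1 + 6·2 + 12·1 + 5·0 = 25
  V: 2 + 6·0 + 12·0 + 5·2 = 12
  S: 0 + 6·1 + 12·2 + 5·1 = 35
S has the highest total.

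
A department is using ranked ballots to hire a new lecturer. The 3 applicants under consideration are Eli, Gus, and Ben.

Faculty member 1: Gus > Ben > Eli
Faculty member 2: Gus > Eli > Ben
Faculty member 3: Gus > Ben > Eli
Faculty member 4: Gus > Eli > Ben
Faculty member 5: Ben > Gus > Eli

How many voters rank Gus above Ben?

Ballots ranking Gus above Ben: 4.
Ballots ranking Ben above Gus: 1.
So 4 of 5 voters prefer Gus to Ben.

4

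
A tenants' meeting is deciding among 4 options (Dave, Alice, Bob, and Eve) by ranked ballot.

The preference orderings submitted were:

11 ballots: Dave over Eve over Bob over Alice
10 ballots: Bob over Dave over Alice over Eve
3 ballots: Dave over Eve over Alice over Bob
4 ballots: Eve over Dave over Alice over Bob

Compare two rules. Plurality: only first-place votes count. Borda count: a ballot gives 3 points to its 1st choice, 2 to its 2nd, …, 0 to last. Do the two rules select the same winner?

Plurality first-place counts: Dave 14, Alice 0, Bob 10, Eve 4 → Dave.
Borda totals: Dave 70, Alice 17, Bob 41, Eve 40 → Dave.
The two rules agree on Dave.

Yes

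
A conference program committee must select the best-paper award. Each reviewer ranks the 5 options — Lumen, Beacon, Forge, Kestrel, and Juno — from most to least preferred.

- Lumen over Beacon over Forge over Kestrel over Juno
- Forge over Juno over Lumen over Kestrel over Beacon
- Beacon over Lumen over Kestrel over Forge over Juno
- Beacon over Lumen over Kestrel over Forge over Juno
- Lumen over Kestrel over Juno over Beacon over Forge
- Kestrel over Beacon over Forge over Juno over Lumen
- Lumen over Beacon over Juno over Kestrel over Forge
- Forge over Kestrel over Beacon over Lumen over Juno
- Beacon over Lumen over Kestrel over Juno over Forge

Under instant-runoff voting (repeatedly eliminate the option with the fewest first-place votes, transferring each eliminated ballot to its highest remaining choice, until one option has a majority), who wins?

Round 1: Lumen 3, Beacon 3, Forge 2, Kestrel 1, Juno 0. Juno has the fewest and is eliminated.
Round 2: Lumen 3, Beacon 3, Forge 2, Kestrel 1. Kestrel has the fewest and is eliminated.
Round 3: Beacon 4, Lumen 3, Forge 2. Forge has the fewest and is eliminated.
Round 4: Beacon 5, Lumen 4. Beacon has a majority.

Beacon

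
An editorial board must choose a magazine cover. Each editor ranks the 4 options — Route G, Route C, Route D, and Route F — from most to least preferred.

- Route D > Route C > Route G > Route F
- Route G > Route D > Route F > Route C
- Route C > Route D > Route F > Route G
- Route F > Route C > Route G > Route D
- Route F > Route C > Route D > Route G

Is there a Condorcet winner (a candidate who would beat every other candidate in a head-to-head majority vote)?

Head-to-head results (5 voters total):
Route G vs Route C: Route C wins 4–1.
Route G vs Route D: Route D wins 3–2.
Route G vs Route F: Route F wins 3–2.
Route C vs Route D: Route C wins 3–2.
Route C vs Route F: Route F wins 3–2.
Route D vs Route F: Route D wins 3–2.
No candidate beats all others: Route C beats Route D beats Route F beats Route C, a majority cycle.

No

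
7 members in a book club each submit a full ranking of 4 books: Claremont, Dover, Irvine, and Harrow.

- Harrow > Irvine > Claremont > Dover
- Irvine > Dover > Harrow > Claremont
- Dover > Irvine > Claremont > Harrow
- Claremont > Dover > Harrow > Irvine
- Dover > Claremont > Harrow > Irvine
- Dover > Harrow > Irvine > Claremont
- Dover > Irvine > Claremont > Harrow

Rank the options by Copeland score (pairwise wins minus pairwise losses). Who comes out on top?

Pairwise results:
  Claremont vs Dover: Dover wins 5–2.
  Claremont vs Irvine: Irvine wins 5–2.
  Claremont vs Harrow: Claremont wins 4–3.
  Dover vs Irvine: Dover wins 5–2.
  Dover vs Harrow: Dover wins 6–1.
  Irvine vs Harrow: Harrow wins 4–3.
Copeland scores (wins − losses):
  Claremont: 1 − 2 = -1
  Dover: 3 − 0 = 3
  Irvine: 1 − 2 = -1
  Harrow: 1 − 2 = -1
Dover has the best Copeland score.

Dover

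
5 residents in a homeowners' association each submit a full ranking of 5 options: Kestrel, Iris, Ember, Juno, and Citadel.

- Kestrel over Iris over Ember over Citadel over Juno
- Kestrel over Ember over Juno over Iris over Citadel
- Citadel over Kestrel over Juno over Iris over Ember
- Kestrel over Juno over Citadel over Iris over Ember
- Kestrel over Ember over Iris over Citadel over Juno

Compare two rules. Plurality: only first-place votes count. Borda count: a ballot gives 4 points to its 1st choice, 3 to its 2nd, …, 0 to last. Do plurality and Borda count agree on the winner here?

Plurality first-place counts: Kestrel 4, Iris 0, Ember 0, Juno 0, Citadel 1 → Kestrel.
Borda totals: Kestrel 19, Iris 8, Ember 8, Juno 7, Citadel 8 → Kestrel.
The two rules agree on Kestrel.

Yes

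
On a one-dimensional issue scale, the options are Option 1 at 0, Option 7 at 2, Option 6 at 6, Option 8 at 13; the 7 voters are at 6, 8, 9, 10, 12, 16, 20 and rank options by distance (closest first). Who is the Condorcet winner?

Option 8

With single-peaked preferences on a line, the Condorcet winner is the candidate closest to the median voter.
The median voter (position 10) is closest to Option 8 at 13.
Check: Option 8 vs Option 7 — voters closer to Option 8: 6 of 7.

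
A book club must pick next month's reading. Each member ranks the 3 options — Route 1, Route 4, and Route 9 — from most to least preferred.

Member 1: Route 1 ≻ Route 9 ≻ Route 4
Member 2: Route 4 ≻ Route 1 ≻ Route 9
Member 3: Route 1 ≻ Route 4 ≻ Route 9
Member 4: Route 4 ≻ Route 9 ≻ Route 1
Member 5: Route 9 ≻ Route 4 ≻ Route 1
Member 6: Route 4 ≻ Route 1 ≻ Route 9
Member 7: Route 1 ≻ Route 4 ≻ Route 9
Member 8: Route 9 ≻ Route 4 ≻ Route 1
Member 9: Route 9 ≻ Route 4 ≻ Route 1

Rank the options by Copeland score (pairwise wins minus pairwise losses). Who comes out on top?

Route 4

Pairwise results:
  Route 1 vs Route 4: Route 4 wins 6–3.
  Route 1 vs Route 9: Route 1 wins 5–4.
  Route 4 vs Route 9: Route 4 wins 5–4.
Copeland scores (wins − losses):
  Route 1: 1 − 1 = 0
  Route 4: 2 − 0 = 2
  Route 9: 0 − 2 = -2
Route 4 has the best Copeland score.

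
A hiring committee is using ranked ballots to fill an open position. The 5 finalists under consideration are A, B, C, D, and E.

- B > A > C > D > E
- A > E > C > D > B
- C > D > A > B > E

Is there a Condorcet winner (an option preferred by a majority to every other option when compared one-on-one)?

Yes

Head-to-head results (3 voters total):
A vs B: A wins 2–1.
A vs C: A wins 2–1.
A vs D: A wins 2–1.
A vs E: A wins 3–0.
B vs C: C wins 2–1.
B vs D: D wins 2–1.
B vs E: B wins 2–1.
C vs D: C wins 3–0.
C vs E: C wins 2–1.
D vs E: D wins 2–1.
A beats each rival — B (2–1), C (2–1), D (2–1), E (3–0) — so A is the Condorcet winner.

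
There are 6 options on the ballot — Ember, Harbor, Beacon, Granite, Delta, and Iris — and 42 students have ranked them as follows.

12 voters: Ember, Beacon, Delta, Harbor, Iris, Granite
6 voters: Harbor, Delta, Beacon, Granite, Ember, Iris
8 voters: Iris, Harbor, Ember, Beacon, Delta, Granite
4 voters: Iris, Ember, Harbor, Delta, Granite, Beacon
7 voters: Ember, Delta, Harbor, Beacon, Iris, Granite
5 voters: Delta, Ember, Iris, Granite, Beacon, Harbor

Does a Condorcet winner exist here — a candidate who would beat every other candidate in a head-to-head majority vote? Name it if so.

Ember

Head-to-head results (42 voters total):
Ember vs Harbor: Ember wins 28–14.
Ember vs Beacon: Ember wins 36–6.
Ember vs Granite: Ember wins 36–6.
Ember vs Delta: Ember wins 31–11.
Ember vs Iris: Ember wins 30–12.
Harbor vs Beacon: Harbor wins 25–17.
Harbor vs Granite: Harbor wins 37–5.
Harbor vs Delta: Delta wins 24–18.
Harbor vs Iris: Harbor wins 25–17.
Beacon vs Granite: Beacon wins 33–9.
Beacon vs Delta: Delta wins 22–20.
Beacon vs Iris: Beacon wins 25–17.
Granite vs Delta: Delta wins 42–0.
Granite vs Iris: Iris wins 36–6.
Delta vs Iris: Delta wins 30–12.
Ember beats each rival — Harbor (28–14), Beacon (36–6), Granite (36–6), Delta (31–11), Iris (30–12) — so Ember is the Condorcet winner.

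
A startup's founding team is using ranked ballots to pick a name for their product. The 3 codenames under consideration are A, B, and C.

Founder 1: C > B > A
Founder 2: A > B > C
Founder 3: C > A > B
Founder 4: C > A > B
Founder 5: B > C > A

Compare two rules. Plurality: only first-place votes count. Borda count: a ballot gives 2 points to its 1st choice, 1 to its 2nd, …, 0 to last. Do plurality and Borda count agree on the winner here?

Plurality first-place counts: A 1, B 1, C 3 → C.
Borda totals: A 4, B 4, C 7 → C.
The two rules agree on C.

Yes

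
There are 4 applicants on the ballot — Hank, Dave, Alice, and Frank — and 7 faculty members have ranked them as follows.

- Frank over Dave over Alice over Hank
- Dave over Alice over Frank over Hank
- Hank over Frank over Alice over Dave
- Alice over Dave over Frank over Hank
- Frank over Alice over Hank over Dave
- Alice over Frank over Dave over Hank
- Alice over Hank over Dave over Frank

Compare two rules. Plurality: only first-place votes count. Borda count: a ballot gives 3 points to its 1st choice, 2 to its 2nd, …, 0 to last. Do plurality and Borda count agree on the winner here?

Yes

Plurality first-place counts: Hank 1, Dave 1, Alice 3, Frank 2 → Alice.
Borda totals: Hank 6, Dave 9, Alice 15, Frank 12 → Alice.
The two rules agree on Alice.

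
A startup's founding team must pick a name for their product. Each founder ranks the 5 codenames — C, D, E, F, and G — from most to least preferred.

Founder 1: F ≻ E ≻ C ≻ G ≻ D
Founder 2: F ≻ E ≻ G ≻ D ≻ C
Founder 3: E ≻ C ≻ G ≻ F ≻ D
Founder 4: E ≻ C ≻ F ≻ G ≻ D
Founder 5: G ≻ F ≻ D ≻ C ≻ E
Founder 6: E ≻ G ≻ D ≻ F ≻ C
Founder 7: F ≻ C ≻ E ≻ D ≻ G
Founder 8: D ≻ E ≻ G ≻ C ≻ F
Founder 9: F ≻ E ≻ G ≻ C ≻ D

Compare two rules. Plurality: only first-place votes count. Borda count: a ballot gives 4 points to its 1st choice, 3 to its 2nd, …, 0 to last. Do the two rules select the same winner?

Plurality first-place counts: C 0, D 1, E 3, F 4, G 1 → F.
Borda totals: C 14, D 10, E 26, F 23, G 17 → E.
The two rules disagree: plurality picks F, Borda picks E.

No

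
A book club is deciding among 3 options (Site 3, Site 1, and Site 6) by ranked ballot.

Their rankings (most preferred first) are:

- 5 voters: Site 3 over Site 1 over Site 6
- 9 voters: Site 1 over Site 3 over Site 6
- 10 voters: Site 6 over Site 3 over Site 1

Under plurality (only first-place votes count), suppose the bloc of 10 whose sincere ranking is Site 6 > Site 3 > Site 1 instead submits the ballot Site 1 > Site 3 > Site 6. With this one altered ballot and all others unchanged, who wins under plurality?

Site 1

First-place totals with the altered ballot: Site 3 5, Site 1 19, Site 6 0.
The switch changes the winner from Site 6 to Site 1.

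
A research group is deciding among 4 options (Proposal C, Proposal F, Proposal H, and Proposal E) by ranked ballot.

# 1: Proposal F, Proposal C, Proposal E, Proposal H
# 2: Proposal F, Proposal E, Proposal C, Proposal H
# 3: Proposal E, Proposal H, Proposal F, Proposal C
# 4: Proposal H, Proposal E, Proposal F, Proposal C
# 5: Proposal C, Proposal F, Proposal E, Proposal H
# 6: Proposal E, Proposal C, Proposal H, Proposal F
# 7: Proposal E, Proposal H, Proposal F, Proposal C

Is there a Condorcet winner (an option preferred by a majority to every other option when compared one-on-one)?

Yes

Head-to-head results (7 voters total):
Proposal C vs Proposal F: Proposal F wins 5–2.
Proposal C vs Proposal H: Proposal C wins 4–3.
Proposal C vs Proposal E: Proposal E wins 5–2.
Proposal F vs Proposal H: Proposal H wins 4–3.
Proposal F vs Proposal E: Proposal E wins 4–3.
Proposal H vs Proposal E: Proposal E wins 6–1.
Proposal E beats each rival — Proposal C (5–2), Proposal F (4–3), Proposal H (6–1) — so Proposal E is the Condorcet winner.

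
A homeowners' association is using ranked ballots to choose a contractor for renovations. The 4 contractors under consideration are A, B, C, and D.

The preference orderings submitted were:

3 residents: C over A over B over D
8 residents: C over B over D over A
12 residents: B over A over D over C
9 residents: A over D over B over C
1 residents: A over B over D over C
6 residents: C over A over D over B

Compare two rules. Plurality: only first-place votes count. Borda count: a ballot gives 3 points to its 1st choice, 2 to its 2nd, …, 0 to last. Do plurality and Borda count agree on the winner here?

No

Plurality first-place counts: A 10, B 12, C 17, D 0 → C.
Borda totals: A 72, B 66, C 51, D 45 → A.
The two rules disagree: plurality picks C, Borda picks A.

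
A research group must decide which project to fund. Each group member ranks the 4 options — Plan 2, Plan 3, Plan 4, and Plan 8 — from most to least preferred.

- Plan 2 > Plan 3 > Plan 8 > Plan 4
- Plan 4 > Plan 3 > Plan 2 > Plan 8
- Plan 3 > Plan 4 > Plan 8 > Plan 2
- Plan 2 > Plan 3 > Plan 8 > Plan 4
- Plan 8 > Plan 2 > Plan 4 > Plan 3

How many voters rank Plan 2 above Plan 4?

Ballots ranking Plan 2 above Plan 4: 3.
Ballots ranking Plan 4 above Plan 2: 2.
So 3 of 5 voters prefer Plan 2 to Plan 4.

3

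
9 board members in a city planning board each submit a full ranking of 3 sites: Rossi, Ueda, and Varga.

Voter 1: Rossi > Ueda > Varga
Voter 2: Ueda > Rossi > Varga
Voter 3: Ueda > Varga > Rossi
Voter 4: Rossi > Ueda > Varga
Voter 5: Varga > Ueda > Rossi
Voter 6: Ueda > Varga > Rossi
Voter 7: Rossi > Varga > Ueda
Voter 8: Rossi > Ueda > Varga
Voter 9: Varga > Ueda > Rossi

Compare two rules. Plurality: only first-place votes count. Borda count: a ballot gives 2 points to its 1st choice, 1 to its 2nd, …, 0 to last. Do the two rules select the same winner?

Plurality first-place counts: Rossi 4, Ueda 3, Varga 2 → Rossi.
Borda totals: Rossi 9, Ueda 11, Varga 7 → Ueda.
The two rules disagree: plurality picks Rossi, Borda picks Ueda.

No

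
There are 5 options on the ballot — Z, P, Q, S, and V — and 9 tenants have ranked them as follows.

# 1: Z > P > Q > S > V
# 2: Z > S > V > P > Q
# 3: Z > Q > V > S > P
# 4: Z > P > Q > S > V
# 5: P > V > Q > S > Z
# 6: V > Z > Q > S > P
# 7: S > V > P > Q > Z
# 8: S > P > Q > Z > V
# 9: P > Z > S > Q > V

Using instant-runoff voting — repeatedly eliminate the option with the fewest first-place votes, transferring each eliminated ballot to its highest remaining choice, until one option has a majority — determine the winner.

Round 1: Z 4, P 2, S 2, V 1, Q 0. Q has the fewest and is eliminated.
Round 2: Z 4, P 2, S 2, V 1. V has the fewest and is eliminated.
Round 3: Z 5, P 2, S 2. Z has a majority.

Z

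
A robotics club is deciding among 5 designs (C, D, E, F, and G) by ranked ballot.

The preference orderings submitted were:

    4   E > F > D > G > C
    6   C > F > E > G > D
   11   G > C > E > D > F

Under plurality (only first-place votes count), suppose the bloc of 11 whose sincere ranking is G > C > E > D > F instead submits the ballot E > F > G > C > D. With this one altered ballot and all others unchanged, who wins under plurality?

E

First-place totals with the altered ballot: C 6, D 0, E 15, F 0, G 0.
The switch changes the winner from G to E.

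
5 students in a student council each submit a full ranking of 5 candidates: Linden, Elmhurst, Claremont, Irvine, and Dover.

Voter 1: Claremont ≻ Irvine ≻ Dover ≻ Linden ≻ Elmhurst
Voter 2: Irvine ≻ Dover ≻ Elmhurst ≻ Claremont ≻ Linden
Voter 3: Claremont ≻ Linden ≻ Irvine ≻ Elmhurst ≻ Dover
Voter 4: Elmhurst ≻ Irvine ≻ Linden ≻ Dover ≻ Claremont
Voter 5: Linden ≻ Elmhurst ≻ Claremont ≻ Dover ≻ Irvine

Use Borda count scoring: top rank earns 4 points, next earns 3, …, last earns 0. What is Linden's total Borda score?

10

Borda scores:
  Linden: 1 + 0 + 3 + 2 + 4 = 10
  Elmhurst: 0 + 2 + 1 + 4 + 3 = 10
  Claremont: 4 + 1 + 4 + 0 + 2 = 11
  Irvine: 3 + 4 + 2 + 3 + 0 = 12
  Dover: 2 + 3 + 0 + 1 + 1 = 7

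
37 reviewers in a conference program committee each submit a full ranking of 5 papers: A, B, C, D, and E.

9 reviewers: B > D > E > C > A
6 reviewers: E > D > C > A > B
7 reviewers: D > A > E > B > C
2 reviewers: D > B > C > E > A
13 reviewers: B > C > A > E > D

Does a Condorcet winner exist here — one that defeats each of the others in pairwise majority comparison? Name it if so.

Head-to-head results (37 voters total):
A vs B: B wins 24–13.
A vs C: C wins 30–7.
A vs D: D wins 24–13.
A vs E: A wins 20–17.
B vs C: B wins 31–6.
B vs D: B wins 22–15.
B vs E: B wins 24–13.
C vs D: D wins 24–13.
C vs E: E wins 22–15.
D vs E: E wins 19–18.
B beats each rival — A (24–13), C (31–6), D (22–15), E (24–13) — so B is the Condorcet winner.

B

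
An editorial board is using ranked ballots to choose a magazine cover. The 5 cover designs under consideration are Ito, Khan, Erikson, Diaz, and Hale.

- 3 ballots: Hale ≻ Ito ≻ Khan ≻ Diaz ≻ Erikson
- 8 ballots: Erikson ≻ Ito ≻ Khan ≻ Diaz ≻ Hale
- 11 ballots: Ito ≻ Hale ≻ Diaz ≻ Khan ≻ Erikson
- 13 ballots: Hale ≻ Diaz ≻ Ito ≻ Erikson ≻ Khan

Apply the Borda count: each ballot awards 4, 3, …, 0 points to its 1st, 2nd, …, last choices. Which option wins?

Ito

Borda scores:
  Ito: 3·3 + 8·3 + 11·4 + 13·2 = 103
  Khan: 3·2 + 8·2 + 11·1 + 13·0 = 33
  Erikson: 3·0 + 8·4 + 11·0 + 13·1 = 45
  Diaz: 3·1 + 8·1 + 11·2 + 13·3 = 72
  Hale: 3·4 + 8·0 + 11·3 + 13·4 = 97
Ito has the highest total.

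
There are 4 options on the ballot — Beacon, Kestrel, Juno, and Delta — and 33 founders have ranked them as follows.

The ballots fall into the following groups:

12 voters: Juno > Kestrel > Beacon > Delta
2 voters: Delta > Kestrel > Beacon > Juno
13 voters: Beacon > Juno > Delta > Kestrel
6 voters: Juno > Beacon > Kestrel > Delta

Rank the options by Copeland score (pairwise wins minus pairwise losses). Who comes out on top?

Juno

Pairwise results:
  Beacon vs Kestrel: Beacon wins 19–14.
  Beacon vs Juno: Juno wins 18–15.
  Beacon vs Delta: Beacon wins 31–2.
  Kestrel vs Juno: Juno wins 31–2.
  Kestrel vs Delta: Kestrel wins 18–15.
  Juno vs Delta: Juno wins 31–2.
Copeland scores (wins − losses):
  Beacon: 2 − 1 = 1
  Kestrel: 1 − 2 = -1
  Juno: 3 − 0 = 3
  Delta: 0 − 3 = -3
Juno has the best Copeland score.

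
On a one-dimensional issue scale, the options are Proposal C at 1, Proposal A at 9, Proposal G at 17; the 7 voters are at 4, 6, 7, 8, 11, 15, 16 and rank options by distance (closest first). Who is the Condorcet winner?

Proposal A

With single-peaked preferences on a line, the Condorcet winner is the candidate closest to the median voter.
The median voter (position 8) is closest to Proposal A at 9.
Check: Proposal A vs Proposal C — voters closer to Proposal A: 6 of 7.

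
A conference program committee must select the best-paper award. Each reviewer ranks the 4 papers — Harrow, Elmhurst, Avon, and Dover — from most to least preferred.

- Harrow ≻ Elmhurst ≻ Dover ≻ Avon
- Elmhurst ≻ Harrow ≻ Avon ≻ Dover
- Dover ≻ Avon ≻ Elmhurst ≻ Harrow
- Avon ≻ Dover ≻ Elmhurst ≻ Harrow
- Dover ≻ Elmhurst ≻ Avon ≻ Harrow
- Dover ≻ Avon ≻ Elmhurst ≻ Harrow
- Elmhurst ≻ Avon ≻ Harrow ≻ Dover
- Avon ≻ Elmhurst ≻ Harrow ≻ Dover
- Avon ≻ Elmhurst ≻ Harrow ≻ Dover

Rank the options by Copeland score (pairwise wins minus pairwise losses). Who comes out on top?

Avon

Pairwise results:
  Harrow vs Elmhurst: Elmhurst wins 8–1.
  Harrow vs Avon: Avon wins 7–2.
  Harrow vs Dover: Harrow wins 5–4.
  Elmhurst vs Avon: Avon wins 5–4.
  Elmhurst vs Dover: Elmhurst wins 5–4.
  Avon vs Dover: Avon wins 5–4.
Copeland scores (wins − losses):
  Harrow: 1 − 2 = -1
  Elmhurst: 2 − 1 = 1
  Avon: 3 − 0 = 3
  Dover: 0 − 3 = -3
Avon has the best Copeland score.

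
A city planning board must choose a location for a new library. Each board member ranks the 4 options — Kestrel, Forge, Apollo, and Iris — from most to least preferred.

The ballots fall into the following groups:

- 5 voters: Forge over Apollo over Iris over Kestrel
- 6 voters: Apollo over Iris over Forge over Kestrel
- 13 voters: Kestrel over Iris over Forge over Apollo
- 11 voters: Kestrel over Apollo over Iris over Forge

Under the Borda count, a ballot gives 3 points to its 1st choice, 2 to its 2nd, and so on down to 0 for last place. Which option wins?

Kestrel

Borda scores:
  Kestrel: 5·0 + 6·0 + 13·3 + 11·3 = 72
  Forge: 5·3 + 6·1 + 13·1 + 11·0 = 34
  Apollo: 5·2 + 6·3 + 13·0 + 11·2 = 50
  Iris: 5·1 + 6·2 + 13·2 + 11·1 = 54
Kestrel has the highest total.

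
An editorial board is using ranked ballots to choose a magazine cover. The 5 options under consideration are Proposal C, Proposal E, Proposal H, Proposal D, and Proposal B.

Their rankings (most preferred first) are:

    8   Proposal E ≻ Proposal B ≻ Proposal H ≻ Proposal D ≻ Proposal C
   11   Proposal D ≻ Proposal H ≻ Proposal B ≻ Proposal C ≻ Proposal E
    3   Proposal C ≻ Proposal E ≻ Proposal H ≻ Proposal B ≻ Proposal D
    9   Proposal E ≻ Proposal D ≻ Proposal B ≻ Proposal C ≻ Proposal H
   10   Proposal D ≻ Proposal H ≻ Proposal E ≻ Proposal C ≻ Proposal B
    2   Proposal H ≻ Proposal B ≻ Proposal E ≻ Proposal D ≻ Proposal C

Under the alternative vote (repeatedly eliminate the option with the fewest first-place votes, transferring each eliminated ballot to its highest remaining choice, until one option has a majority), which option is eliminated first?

Round 1: Proposal D 21, Proposal E 17, Proposal C 3, Proposal H 2, Proposal B 0. Proposal B has the fewest and is eliminated.
Round 2: Proposal D 21, Proposal E 17, Proposal C 3, Proposal H 2. Proposal H has the fewest and is eliminated.
Round 3: Proposal D 21, Proposal E 19, Proposal C 3. Proposal C has the fewest and is eliminated.
Round 4: Proposal E 22, Proposal D 21. Proposal E has a majority.

Proposal B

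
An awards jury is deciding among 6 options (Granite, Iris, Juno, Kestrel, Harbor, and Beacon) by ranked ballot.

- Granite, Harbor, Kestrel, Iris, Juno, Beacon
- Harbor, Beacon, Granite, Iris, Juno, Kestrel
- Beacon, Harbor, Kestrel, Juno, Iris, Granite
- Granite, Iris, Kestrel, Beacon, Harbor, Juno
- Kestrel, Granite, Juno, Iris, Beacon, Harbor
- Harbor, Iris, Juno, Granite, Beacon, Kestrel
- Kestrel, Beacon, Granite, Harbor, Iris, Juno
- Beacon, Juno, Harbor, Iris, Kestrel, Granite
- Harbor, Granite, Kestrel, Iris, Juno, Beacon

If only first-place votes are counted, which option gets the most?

First-place vote totals:
  Granite: 2
  Iris: 0
  Juno: 0
  Kestrel: 2
  Harbor: 3
  Beacon: 2
Harbor has the most first-place votes.

Harbor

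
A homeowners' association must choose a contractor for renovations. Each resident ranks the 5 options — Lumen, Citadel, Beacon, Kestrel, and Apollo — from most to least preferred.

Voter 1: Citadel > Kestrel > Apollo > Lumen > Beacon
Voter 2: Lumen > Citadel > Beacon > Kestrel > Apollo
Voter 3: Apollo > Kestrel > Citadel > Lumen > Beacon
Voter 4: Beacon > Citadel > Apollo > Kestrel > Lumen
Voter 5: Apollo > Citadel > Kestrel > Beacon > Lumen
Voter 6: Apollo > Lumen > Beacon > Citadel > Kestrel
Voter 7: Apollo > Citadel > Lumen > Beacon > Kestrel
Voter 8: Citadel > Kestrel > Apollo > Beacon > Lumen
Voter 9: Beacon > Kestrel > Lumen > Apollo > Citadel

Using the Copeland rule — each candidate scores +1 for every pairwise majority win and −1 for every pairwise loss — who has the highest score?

Apollo

Pairwise results:
  Lumen vs Citadel: Citadel wins 6–3.
  Lumen vs Beacon: Lumen wins 5–4.
  Lumen vs Kestrel: Kestrel wins 6–3.
  Lumen vs Apollo: Apollo wins 7–2.
  Citadel vs Beacon: Citadel wins 6–3.
  Citadel vs Kestrel: Citadel wins 7–2.
  Citadel vs Apollo: Apollo wins 5–4.
  Beacon vs Kestrel: Beacon wins 5–4.
  Beacon vs Apollo: Apollo wins 6–3.
  Kestrel vs Apollo: Apollo wins 5–4.
Copeland scores (wins − losses):
  Lumen: 1 − 3 = -2
  Citadel: 3 − 1 = 2
  Beacon: 1 − 3 = -2
  Kestrel: 1 − 3 = -2
  Apollo: 4 − 0 = 4
Apollo has the best Copeland score.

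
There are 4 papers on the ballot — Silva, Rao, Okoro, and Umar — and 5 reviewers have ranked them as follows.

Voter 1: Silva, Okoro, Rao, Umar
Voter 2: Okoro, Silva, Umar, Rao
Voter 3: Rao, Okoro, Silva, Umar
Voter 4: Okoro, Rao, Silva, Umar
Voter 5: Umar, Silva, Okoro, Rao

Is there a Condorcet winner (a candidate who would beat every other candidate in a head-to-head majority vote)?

Yes

Head-to-head results (5 voters total):
Silva vs Rao: Silva wins 3–2.
Silva vs Okoro: Okoro wins 3–2.
Silva vs Umar: Silva wins 4–1.
Rao vs Okoro: Okoro wins 4–1.
Rao vs Umar: Rao wins 3–2.
Okoro vs Umar: Okoro wins 4–1.
Okoro beats each rival — Silva (3–2), Rao (4–1), Umar (4–1) — so Okoro is the Condorcet winner.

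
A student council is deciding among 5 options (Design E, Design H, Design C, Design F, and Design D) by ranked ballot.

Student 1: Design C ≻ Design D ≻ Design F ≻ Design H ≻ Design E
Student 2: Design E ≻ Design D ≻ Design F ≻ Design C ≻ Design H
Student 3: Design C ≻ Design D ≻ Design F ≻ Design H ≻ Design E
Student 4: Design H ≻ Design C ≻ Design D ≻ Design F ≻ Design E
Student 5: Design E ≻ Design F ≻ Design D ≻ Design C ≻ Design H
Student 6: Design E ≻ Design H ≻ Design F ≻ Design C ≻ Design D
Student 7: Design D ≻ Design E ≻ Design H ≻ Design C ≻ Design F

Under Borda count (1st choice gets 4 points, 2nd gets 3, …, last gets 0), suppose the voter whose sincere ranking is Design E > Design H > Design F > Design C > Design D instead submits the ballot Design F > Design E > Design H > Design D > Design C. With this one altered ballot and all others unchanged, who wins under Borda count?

Borda totals with the altered ballot: Design E 14, Design H 10, Design C 14, Design F 14, Design D 18.
The winner is unchanged: still Design D.

Design D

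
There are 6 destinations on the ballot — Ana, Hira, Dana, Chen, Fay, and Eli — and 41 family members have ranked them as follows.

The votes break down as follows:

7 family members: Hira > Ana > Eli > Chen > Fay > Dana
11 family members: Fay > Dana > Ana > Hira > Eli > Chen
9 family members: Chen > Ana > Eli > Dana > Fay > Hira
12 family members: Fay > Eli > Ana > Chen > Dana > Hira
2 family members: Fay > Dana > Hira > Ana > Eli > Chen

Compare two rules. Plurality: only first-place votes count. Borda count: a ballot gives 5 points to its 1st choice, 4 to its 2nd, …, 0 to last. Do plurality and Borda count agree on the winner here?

Plurality first-place counts: Ana 0, Hira 7, Dana 0, Chen 9, Fay 25, Eli 0 → Fay.
Borda totals: Ana 137, Hira 63, Dana 82, Chen 83, Fay 141, Eli 109 → Fay.
The two rules agree on Fay.

Yes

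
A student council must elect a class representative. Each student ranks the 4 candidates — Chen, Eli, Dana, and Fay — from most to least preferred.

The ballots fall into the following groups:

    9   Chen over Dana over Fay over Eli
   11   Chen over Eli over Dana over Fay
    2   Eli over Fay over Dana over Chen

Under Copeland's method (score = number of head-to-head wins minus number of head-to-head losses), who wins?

Pairwise results:
  Chen vs Eli: Chen wins 20–2.
  Chen vs Dana: Chen wins 20–2.
  Chen vs Fay: Chen wins 20–2.
  Eli vs Dana: Eli wins 13–9.
  Eli vs Fay: Eli wins 13–9.
  Dana vs Fay: Dana wins 20–2.
Copeland scores (wins − losses):
  Chen: 3 − 0 = 3
  Eli: 2 − 1 = 1
  Dana: 1 − 2 = -1
  Fay: 0 − 3 = -3
Chen has the best Copeland score.

Chen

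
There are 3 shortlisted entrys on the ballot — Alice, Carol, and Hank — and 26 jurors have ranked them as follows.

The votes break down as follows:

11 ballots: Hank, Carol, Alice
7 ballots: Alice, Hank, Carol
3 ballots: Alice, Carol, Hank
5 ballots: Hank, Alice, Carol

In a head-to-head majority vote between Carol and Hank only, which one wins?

Hank

Ballots ranking Carol above Hank: 3.
Ballots ranking Hank above Carol: 11+7+5 = 23.
Hank wins the head-to-head, 23–3.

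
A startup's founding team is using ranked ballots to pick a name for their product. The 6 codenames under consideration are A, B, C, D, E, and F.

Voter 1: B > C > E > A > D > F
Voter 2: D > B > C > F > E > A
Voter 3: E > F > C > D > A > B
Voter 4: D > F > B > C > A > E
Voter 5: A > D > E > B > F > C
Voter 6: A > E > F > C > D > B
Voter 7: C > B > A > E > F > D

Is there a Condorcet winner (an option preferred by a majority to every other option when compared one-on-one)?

Head-to-head results (7 voters total):
A vs B: B wins 4–3.
A vs C: C wins 5–2.
A vs D: A wins 4–3.
A vs E: A wins 4–3.
A vs F: A wins 4–3.
B vs C: B wins 4–3.
B vs D: D wins 5–2.
B vs E: B wins 4–3.
B vs F: B wins 4–3.
C vs D: C wins 4–3.
C vs E: C wins 4–3.
C vs F: F wins 4–3.
D vs E: E wins 4–3.
D vs F: D wins 4–3.
E vs F: E wins 5–2.
No candidate beats all others: A beats D beats B beats A, a majority cycle.

No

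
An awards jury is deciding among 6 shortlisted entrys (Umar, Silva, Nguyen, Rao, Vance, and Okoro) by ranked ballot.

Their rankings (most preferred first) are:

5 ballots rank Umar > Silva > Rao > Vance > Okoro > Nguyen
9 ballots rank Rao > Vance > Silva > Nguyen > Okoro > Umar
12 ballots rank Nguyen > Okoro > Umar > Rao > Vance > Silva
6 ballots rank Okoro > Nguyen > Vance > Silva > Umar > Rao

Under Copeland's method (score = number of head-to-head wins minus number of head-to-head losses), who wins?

Nguyen

Pairwise results:
  Umar vs Silva: Umar wins 17–15.
  Umar vs Nguyen: Nguyen wins 27–5.
  Umar vs Rao: Umar wins 23–9.
  Umar vs Vance: Umar wins 17–15.
  Umar vs Okoro: Okoro wins 27–5.
  Silva vs Nguyen: Nguyen wins 18–14.
  Silva vs Rao: Rao wins 21–11.
  Silva vs Vance: Vance wins 27–5.
  Silva vs Okoro: Okoro wins 18–14.
  Nguyen vs Rao: Nguyen wins 18–14.
  Nguyen vs Vance: Nguyen wins 18–14.
  Nguyen vs Okoro: Nguyen wins 21–11.
  Rao vs Vance: Rao wins 26–6.
  Rao vs Okoro: Okoro wins 18–14.
  Vance vs Okoro: Okoro wins 18–14.
Copeland scores (wins − losses):
  Umar: 3 − 2 = 1
  Silva: 0 − 5 = -5
  Nguyen: 5 − 0 = 5
  Rao: 2 − 3 = -1
  Vance: 1 − 4 = -3
  Okoro: 4 − 1 = 3
Nguyen has the best Copeland score.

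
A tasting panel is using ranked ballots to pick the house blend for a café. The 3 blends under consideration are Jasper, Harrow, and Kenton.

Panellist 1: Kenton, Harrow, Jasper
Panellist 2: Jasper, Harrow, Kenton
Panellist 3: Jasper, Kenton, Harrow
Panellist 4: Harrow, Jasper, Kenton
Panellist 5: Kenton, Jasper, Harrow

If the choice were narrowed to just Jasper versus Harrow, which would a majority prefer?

Jasper

Ballots ranking Jasper above Harrow: 3.
Ballots ranking Harrow above Jasper: 2.
Jasper wins the head-to-head, 3–2.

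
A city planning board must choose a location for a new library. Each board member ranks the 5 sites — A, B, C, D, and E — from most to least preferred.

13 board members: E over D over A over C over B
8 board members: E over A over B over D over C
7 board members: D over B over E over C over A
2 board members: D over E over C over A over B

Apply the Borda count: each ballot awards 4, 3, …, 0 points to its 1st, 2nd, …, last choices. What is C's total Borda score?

Borda scores:
  A: 13·2 + 8·3 + 7·0 + 2·1 = 52
  B: 13·0 + 8·2 + 7·3 + 2·0 = 37
  C: 13·1 + 8·0 + 7·1 + 2·2 = 24
  D: 13·3 + 8·1 + 7·4 + 2·4 = 83
  E: 13·4 + 8·4 + 7·2 + 2·3 = 104

24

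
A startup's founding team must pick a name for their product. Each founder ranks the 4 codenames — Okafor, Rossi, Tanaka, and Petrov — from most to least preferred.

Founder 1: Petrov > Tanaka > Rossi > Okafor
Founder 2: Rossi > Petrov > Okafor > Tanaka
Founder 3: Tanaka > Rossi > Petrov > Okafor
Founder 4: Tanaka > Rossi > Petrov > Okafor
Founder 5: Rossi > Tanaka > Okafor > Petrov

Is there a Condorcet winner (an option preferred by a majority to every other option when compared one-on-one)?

Head-to-head results (5 voters total):
Okafor vs Rossi: Rossi wins 5–0.
Okafor vs Tanaka: Tanaka wins 4–1.
Okafor vs Petrov: Petrov wins 4–1.
Rossi vs Tanaka: Tanaka wins 3–2.
Rossi vs Petrov: Rossi wins 4–1.
Tanaka vs Petrov: Tanaka wins 3–2.
Tanaka beats each rival — Okafor (4–1), Rossi (3–2), Petrov (3–2) — so Tanaka is the Condorcet winner.

Yes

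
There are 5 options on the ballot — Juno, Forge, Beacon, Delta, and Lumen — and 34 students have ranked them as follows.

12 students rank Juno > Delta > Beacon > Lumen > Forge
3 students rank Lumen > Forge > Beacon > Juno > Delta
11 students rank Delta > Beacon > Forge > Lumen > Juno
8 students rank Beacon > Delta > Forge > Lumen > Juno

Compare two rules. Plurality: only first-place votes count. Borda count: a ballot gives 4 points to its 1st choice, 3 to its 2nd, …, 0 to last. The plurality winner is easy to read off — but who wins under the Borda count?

Delta

Plurality first-place counts: Juno 12, Forge 0, Beacon 8, Delta 11, Lumen 3 → Juno.
Borda totals: Juno 51, Forge 47, Beacon 95, Delta 104, Lumen 43 → Delta.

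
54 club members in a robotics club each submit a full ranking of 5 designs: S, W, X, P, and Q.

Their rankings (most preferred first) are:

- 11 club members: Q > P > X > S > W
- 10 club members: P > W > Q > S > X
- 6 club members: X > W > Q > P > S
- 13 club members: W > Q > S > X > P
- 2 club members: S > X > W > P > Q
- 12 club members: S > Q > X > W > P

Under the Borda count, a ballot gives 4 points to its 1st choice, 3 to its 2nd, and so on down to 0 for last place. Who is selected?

Borda scores:
  S: 11·1 + 10·1 + 6·0 + 13·2 + 2·4 + 12·4 = 103
  W: 11·0 + 10·3 + 6·3 + 13·4 + 2·2 + 12·1 = 116
  X: 11·2 + 10·0 + 6·4 + 13·1 + 2·3 + 12·2 = 89
  P: 11·3 + 10·4 + 6·1 + 13·0 + 2·1 + 12·0 = 81
  Q: 11·4 + 10·2 + 6·2 + 13·3 + 2·0 + 12·3 = 151
Q has the highest total.

Q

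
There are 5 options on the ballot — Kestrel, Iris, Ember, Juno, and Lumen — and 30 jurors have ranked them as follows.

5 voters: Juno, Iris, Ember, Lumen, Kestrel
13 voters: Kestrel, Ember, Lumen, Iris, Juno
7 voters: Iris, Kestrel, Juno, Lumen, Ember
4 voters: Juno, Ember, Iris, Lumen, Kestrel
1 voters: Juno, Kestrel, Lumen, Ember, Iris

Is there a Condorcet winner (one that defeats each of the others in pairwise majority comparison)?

No

Head-to-head results (30 voters total):
Kestrel vs Iris: Iris wins 16–14.
Kestrel vs Ember: Kestrel wins 21–9.
Kestrel vs Juno: Kestrel wins 20–10.
Kestrel vs Lumen: Kestrel wins 21–9.
Iris vs Ember: Ember wins 18–12.
Iris vs Juno: Iris wins 20–10.
Iris vs Lumen: Iris wins 16–14.
Ember vs Juno: Juno wins 17–13.
Ember vs Lumen: Ember wins 22–8.
Juno vs Lumen: Juno wins 17–13.
No candidate beats all others: Kestrel beats Ember beats Iris beats Kestrel, a majority cycle.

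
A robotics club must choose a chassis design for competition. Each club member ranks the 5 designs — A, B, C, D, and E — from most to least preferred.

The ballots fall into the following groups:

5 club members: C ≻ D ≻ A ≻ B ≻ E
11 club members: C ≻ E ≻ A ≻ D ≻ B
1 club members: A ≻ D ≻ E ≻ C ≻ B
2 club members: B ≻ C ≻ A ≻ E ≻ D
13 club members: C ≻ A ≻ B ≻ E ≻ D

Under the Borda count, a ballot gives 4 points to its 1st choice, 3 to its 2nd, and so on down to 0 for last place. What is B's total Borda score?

39

Borda scores:
  A: 5·2 + 11·2 + 4 + 2·2 + 13·3 = 79
  B: 5·1 + 11·0 + 0 + 2·4 + 13·2 = 39
  C: 5·4 + 11·4 + 1 + 2·3 + 13·4 = 123
  D: 5·3 + 11·1 + 3 + 2·0 + 13·0 = 29
  E: 5·0 + 11·3 + 2 + 2·1 + 13·1 = 50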